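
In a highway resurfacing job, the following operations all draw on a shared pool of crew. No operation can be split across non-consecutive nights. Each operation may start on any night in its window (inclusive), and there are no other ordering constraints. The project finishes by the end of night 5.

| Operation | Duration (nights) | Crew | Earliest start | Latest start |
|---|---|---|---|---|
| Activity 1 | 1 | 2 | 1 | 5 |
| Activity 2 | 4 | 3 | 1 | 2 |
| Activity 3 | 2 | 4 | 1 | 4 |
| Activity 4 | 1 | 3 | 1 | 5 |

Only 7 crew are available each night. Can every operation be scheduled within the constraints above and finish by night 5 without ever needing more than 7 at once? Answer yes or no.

yes

Schedule Activity 1@1, Activity 2@1, Activity 3@2, Activity 4@4: n1:5  n2:7  n3:7  n4:6  n5:0 — peak 7 ≤ 7.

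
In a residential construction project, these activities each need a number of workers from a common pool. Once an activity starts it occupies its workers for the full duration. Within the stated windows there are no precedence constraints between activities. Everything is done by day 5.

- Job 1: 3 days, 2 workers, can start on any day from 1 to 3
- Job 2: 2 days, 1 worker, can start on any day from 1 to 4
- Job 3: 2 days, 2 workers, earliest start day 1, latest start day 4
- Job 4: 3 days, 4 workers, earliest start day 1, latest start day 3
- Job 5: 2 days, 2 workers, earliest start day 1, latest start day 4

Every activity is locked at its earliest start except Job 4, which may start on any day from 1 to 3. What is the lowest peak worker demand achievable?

7

Job 4@1: d1:11  d2:11  d3:6  d4:0  d5:0 → peak 11
Job 4@2: d1:7  d2:11  d3:6  d4:4  d5:0 → peak 11
Job 4@3: d1:7  d2:7  d3:6  d4:4  d5:4 → peak 7
Best is Job 4@3, peak 7.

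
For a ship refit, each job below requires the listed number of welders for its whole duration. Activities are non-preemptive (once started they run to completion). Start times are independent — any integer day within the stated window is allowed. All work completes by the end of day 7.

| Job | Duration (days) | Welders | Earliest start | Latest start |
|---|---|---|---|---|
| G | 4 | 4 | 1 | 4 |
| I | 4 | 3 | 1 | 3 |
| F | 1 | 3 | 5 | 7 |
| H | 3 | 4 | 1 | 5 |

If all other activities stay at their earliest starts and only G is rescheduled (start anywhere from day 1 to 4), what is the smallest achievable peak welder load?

7

G@1: d1:11  d2:11  d3:11  d4:7  d5:3  d6:0  d7:0 → peak 11
G@2: d1:7  d2:11  d3:11  d4:7  d5:7  d6:0  d7:0 → peak 11
G@3: d1:7  d2:7  d3:11  d4:7  d5:7  d6:4  d7:0 → peak 11
G@4: d1:7  d2:7  d3:7  d4:7  d5:7  d6:4  d7:4 → peak 7
Best is G@4, peak 7.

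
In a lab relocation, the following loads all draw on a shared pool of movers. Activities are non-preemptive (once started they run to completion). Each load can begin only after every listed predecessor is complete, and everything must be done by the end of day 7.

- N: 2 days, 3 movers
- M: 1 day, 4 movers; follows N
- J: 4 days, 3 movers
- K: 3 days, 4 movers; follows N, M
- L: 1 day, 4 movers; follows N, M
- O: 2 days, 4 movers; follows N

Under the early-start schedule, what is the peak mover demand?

Early-start schedule: N@1, M@3, J@1, K@4, L@4, O@3.
Load per day: day 1: 6, day 2: 6, day 3: 11, day 4: 15, day 5: 4, day 6: 4, day 7: 0.
Peak is 15.

15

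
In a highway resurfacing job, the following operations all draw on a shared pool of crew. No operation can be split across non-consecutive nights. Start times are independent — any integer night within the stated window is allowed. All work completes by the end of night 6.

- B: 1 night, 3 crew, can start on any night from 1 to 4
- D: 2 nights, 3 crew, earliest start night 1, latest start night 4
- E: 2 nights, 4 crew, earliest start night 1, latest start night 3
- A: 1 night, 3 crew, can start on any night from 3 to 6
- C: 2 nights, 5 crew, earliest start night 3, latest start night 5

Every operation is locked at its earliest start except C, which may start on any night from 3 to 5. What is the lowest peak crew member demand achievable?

10

C@3: n1:10  n2:7  n3:8  n4:5  n5:0  n6:0 → peak 10
C@4: n1:10  n2:7  n3:3  n4:5  n5:5  n6:0 → peak 10
C@5: n1:10  n2:7  n3:3  n4:0  n5:5  n6:5 → peak 10
Best is C@3, peak 10.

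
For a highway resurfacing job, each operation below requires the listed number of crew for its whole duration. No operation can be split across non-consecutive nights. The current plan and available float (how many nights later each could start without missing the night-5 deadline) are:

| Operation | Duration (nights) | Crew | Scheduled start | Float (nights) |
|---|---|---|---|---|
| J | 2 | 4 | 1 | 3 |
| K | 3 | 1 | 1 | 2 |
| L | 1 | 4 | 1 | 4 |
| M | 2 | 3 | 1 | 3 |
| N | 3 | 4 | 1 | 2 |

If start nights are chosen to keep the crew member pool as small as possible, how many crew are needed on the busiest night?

8

Early-start (J@1, K@1, L@1, M@1, N@1) gives peak 16: n1:16  n2:12  n3:5  n4:0  n5:0.
Shift L→4, N→3.
Schedule J@1, K@1, L@4, M@1, N@3: n1:8  n2:8  n3:5  n4:8  n5:4 — peak 8.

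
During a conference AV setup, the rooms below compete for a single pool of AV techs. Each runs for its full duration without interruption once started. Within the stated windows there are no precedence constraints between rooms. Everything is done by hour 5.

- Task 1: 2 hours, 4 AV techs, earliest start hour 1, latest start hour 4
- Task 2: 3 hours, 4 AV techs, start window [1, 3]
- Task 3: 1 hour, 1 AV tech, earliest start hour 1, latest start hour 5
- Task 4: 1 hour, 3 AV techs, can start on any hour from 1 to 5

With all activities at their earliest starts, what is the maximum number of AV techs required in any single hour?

12

Early-start schedule: Task 1@1, Task 2@1, Task 3@1, Task 4@1.
Load per hour: hour 1: 12, hour 2: 8, hour 3: 4, hour 4: 0, hour 5: 0.
Peak is 12.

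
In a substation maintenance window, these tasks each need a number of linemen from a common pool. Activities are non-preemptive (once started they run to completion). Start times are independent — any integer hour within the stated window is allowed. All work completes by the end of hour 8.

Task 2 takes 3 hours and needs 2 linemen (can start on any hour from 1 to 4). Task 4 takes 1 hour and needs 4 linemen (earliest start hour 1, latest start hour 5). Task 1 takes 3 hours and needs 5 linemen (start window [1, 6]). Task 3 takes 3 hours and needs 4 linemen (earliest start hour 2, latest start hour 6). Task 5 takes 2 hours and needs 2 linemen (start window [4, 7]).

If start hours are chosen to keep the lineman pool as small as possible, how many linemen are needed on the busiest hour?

6

Early-start (Task 2@1, Task 4@1, Task 1@1, Task 3@2, Task 5@4) gives peak 11: h1:11  h2:11  h3:11  h4:6  h5:2  h6:0  h7:0  h8:0.
Shift Task 1→6.
Schedule Task 2@1, Task 4@1, Task 1@6, Task 3@2, Task 5@4: h1:6  h2:6  h3:6  h4:6  h5:2  h6:5  h7:5  h8:5 — peak 6.
Total lineman-hours = 41 over 8 hours ⇒ peak ≥ ⌈41/8⌉ = 6, so 6 is optimal.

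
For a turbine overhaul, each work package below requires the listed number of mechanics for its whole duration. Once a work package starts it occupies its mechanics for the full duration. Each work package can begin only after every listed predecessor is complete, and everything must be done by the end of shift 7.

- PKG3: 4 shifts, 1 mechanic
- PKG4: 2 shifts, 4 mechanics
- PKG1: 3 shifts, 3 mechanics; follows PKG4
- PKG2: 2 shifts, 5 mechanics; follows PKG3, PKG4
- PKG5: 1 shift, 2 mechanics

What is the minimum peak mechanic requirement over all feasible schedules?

Early-start (PKG3@1, PKG4@1, PKG1@3, PKG2@5, PKG5@1) gives peak 8: s1:7  s2:5  s3:4  s4:4  s5:8  s6:5  s7:0.
Shift PKG2→6, PKG5→5.
Schedule PKG3@1, PKG4@1, PKG1@3, PKG2@6, PKG5@5: s1:5  s2:5  s3:4  s4:4  s5:5  s6:5  s7:5 — peak 5.
Total mechanic-shifts = 33 over 7 shifts ⇒ peak ≥ ⌈33/7⌉ = 5, so 5 is optimal.

5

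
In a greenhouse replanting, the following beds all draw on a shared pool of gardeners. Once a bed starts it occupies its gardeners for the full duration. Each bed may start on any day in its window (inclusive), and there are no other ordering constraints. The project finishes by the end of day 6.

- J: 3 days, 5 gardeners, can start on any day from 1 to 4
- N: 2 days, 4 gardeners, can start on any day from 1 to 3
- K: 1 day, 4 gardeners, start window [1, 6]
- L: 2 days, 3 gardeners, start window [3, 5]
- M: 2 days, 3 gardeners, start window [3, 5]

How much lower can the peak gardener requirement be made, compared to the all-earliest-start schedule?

Early-start peak: d1:13  d2:9  d3:11  d4:6  d5:0  d6:0 ⇒ 13.
Leveled (J@3, N@1, K@1, L@3, M@5): d1:8  d2:4  d3:8  d4:8  d5:8  d6:3 ⇒ 8.
Reduction 13 − 8 = 5.

5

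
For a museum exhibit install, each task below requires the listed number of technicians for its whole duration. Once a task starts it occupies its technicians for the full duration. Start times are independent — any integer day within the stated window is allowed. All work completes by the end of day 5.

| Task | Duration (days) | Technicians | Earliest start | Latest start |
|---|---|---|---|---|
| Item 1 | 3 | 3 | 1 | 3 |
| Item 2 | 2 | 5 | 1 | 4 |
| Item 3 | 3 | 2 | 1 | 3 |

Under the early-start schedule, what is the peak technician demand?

Early-start schedule: Item 1@1, Item 2@1, Item 3@1.
Load per day: day 1: 10, day 2: 10, day 3: 5, day 4: 0, day 5: 0.
Peak is 10.

10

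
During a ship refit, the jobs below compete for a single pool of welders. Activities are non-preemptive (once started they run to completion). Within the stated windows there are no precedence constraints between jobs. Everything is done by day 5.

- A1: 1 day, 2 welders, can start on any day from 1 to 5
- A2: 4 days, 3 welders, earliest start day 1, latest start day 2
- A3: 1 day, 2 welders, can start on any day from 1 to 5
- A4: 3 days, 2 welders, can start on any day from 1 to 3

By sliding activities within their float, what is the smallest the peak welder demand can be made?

Early-start (A1@1, A2@1, A3@1, A4@1) gives peak 9: d1:9  d2:5  d3:5  d4:3  d5:0.
Shift A3→2, A4→3.
Schedule A1@1, A2@1, A3@2, A4@3: d1:5  d2:5  d3:5  d4:5  d5:2 — peak 5.
Total welder-days = 22 over 5 days ⇒ peak ≥ ⌈22/5⌉ = 5, so 5 is optimal.

5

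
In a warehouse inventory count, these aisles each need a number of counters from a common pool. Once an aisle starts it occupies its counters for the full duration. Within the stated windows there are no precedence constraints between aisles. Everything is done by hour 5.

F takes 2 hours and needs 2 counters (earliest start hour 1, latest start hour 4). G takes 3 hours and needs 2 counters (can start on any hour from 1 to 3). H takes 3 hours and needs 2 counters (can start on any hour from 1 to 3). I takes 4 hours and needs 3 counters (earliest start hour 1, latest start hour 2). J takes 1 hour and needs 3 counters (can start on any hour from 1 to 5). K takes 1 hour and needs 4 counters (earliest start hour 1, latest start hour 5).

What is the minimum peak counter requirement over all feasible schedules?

Early-start (F@1, G@1, H@1, I@1, J@1, K@1) gives peak 16: h1:16  h2:9  h3:7  h4:3  h5:0.
Shift H→3, J→4, K→5.
Schedule F@1, G@1, H@3, I@1, J@4, K@5: h1:7  h2:7  h3:7  h4:8  h5:6 — peak 8.

8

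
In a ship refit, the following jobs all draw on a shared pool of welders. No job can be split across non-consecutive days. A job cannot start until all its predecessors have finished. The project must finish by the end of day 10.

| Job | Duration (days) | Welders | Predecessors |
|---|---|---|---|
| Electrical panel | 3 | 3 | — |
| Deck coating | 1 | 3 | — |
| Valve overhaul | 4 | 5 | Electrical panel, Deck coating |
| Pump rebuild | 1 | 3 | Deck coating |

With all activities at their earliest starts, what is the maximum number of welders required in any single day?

6

Early-start schedule: Electrical panel@1, Deck coating@1, Valve overhaul@4, Pump rebuild@2.
Load per day: day 1: 6, day 2: 6, day 3: 3, day 4: 5, day 5: 5, day 6: 5, day 7: 5, day 8: 0, day 9: 0, day 10: 0.
Peak is 6.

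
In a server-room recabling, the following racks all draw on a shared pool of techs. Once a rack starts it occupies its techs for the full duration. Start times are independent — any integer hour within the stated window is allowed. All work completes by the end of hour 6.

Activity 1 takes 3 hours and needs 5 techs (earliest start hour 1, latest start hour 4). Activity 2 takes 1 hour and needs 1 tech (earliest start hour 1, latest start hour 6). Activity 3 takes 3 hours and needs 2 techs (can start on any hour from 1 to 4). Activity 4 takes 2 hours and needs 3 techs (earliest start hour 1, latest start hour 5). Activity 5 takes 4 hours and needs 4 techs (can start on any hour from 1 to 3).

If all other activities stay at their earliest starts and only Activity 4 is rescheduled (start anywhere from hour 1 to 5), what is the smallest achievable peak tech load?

12

Activity 4@1: h1:15  h2:14  h3:11  h4:4  h5:0  h6:0 → peak 15
Activity 4@2: h1:12  h2:14  h3:14  h4:4  h5:0  h6:0 → peak 14
Activity 4@3: h1:12  h2:11  h3:14  h4:7  h5:0  h6:0 → peak 14
Activity 4@4: h1:12  h2:11  h3:11  h4:7  h5:3  h6:0 → peak 12
Activity 4@5: h1:12  h2:11  h3:11  h4:4  h5:3  h6:3 → peak 12
Best is Activity 4@4, peak 12.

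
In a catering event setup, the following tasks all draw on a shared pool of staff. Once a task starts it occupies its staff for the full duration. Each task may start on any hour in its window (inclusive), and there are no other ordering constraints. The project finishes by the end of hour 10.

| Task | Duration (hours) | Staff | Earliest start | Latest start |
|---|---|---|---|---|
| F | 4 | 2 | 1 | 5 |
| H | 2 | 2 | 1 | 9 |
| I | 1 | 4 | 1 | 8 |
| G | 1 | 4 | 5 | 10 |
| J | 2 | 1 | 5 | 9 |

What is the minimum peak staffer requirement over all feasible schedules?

4

Early-start (F@1, H@1, I@1, G@5, J@5) gives peak 8: h1:8  h2:4  h3:2  h4:2  h5:5  h6:1  h7:0  h8:0  h9:0  h10:0.
Shift I→5, G→6, J→7.
Schedule F@1, H@1, I@5, G@6, J@7: h1:4  h2:4  h3:2  h4:2  h5:4  h6:4  h7:1  h8:1  h9:0  h10:0 — peak 4.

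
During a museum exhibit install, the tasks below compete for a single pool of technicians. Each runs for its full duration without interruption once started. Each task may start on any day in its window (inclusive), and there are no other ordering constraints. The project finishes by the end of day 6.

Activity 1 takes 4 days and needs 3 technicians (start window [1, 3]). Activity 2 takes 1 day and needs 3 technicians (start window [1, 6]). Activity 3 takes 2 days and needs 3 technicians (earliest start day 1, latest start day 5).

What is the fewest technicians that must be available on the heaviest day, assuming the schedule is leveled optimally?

6

Early-start (Activity 1@1, Activity 2@1, Activity 3@1) gives peak 9: d1:9  d2:6  d3:3  d4:3  d5:0  d6:0.
Shift Activity 3→2.
Schedule Activity 1@1, Activity 2@1, Activity 3@2: d1:6  d2:6  d3:6  d4:3  d5:0  d6:0 — peak 6.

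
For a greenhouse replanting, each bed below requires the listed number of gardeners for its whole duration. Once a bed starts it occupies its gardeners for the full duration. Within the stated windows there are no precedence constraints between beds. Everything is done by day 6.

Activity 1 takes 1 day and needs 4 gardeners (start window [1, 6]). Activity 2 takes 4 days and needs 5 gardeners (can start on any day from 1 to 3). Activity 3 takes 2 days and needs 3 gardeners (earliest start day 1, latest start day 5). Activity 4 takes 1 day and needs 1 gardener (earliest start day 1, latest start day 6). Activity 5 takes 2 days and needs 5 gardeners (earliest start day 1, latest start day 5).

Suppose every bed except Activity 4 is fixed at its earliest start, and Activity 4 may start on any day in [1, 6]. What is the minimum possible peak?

17

Activity 4@1: d1:18  d2:13  d3:5  d4:5  d5:0  d6:0 → peak 18
Activity 4@2: d1:17  d2:14  d3:5  d4:5  d5:0  d6:0 → peak 17
Activity 4@3: d1:17  d2:13  d3:6  d4:5  d5:0  d6:0 → peak 17
Activity 4@4: d1:17  d2:13  d3:5  d4:6  d5:0  d6:0 → peak 17
Activity 4@5: d1:17  d2:13  d3:5  d4:5  d5:1  d6:0 → peak 17
Activity 4@6: d1:17  d2:13  d3:5  d4:5  d5:0  d6:1 → peak 17
Best is Activity 4@2, peak 17.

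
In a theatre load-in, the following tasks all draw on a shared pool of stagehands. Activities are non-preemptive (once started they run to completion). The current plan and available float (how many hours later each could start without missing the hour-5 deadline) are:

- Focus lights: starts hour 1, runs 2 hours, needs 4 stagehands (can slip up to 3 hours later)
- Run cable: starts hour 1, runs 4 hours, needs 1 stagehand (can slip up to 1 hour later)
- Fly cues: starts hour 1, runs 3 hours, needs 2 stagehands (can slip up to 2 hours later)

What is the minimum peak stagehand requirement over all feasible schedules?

Early-start (Focus lights@1, Run cable@1, Fly cues@1) gives peak 7: h1:7  h2:7  h3:3  h4:1  h5:0.
Shift Fly cues→3.
Schedule Focus lights@1, Run cable@1, Fly cues@3: h1:5  h2:5  h3:3  h4:3  h5:2 — peak 5.
No arrangement of the 24 feasible schedules does better.

5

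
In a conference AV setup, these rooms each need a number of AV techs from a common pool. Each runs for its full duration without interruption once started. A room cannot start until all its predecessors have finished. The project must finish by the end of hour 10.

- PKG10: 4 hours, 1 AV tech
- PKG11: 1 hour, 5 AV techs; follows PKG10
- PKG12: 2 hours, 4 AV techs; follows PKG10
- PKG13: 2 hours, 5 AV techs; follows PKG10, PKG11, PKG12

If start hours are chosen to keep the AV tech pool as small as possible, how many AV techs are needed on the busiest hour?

Early-start (PKG10@1, PKG11@5, PKG12@5, PKG13@7) gives peak 9: h1:1  h2:1  h3:1  h4:1  h5:9  h6:4  h7:5  h8:5  h9:0  h10:0.
Shift PKG12→6, PKG13→8.
Schedule PKG10@1, PKG11@5, PKG12@6, PKG13@8: h1:1  h2:1  h3:1  h4:1  h5:5  h6:4  h7:4  h8:5  h9:5  h10:0 — peak 5.

5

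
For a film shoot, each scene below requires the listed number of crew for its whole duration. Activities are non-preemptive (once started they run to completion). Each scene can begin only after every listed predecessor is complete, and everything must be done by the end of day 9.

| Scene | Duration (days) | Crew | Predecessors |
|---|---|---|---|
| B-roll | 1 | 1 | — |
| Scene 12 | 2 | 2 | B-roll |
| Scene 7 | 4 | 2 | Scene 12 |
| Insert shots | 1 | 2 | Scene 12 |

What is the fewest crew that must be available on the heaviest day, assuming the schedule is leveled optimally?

2

Early-start (B-roll@1, Scene 12@2, Scene 7@4, Insert shots@4) gives peak 4: d1:1  d2:2  d3:2  d4:4  d5:2  d6:2  d7:2  d8:0  d9:0.
Shift Insert shots→8.
Schedule B-roll@1, Scene 12@2, Scene 7@4, Insert shots@8: d1:1  d2:2  d3:2  d4:2  d5:2  d6:2  d7:2  d8:2  d9:0 — peak 2.
Total crew member-days = 15 over 9 days ⇒ peak ≥ ⌈15/9⌉ = 2, so 2 is optimal.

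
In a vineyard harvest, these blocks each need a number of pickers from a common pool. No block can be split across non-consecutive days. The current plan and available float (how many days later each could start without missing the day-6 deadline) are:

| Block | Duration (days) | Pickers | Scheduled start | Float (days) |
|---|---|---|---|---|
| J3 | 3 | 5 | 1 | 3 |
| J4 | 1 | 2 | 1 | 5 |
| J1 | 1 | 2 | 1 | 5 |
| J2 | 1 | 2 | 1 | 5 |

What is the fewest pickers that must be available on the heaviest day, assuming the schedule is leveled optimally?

Early-start (J3@1, J4@1, J1@1, J2@1) gives peak 11: d1:11  d2:5  d3:5  d4:0  d5:0  d6:0.
Shift J4→4, J1→4, J2→5.
Schedule J3@1, J4@4, J1@4, J2@5: d1:5  d2:5  d3:5  d4:4  d5:2  d6:0 — peak 5.

5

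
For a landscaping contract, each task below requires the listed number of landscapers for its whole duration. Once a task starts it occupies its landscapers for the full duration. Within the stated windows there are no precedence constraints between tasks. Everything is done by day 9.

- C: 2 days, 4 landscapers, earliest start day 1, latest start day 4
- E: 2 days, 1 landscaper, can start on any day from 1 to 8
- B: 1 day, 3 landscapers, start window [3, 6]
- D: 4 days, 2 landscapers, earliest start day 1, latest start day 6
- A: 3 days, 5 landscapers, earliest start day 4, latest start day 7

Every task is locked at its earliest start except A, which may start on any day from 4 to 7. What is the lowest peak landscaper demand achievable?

A@4: d1:7  d2:7  d3:5  d4:7  d5:5  d6:5  d7:0  d8:0  d9:0 → peak 7
A@5: d1:7  d2:7  d3:5  d4:2  d5:5  d6:5  d7:5  d8:0  d9:0 → peak 7
A@6: d1:7  d2:7  d3:5  d4:2  d5:0  d6:5  d7:5  d8:5  d9:0 → peak 7
A@7: d1:7  d2:7  d3:5  d4:2  d5:0  d6:0  d7:5  d8:5  d9:5 → peak 7
Best is A@4, peak 7.

7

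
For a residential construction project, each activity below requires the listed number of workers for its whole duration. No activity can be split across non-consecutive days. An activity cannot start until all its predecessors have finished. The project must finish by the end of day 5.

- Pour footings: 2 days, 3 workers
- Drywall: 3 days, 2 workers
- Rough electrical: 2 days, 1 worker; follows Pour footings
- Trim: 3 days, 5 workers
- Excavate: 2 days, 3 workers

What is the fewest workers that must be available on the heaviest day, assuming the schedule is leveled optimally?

Early-start (Pour footings@1, Drywall@1, Rough electrical@3, Trim@1, Excavate@1) gives peak 13: d1:13  d2:13  d3:8  d4:1  d5:0.
Shift Trim→3.
Schedule Pour footings@1, Drywall@1, Rough electrical@3, Trim@3, Excavate@1: d1:8  d2:8  d3:8  d4:6  d5:5 — peak 8.

8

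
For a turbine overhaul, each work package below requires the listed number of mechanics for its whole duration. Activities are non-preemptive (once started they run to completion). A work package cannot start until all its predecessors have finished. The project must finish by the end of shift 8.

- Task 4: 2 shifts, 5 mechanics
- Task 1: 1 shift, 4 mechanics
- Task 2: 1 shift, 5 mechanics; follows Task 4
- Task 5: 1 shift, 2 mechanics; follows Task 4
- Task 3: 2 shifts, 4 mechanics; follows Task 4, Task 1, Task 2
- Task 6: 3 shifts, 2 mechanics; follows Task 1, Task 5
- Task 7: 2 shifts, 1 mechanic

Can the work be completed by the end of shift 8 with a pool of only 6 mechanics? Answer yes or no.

yes

Schedule Task 4@1, Task 1@3, Task 2@4, Task 5@3, Task 3@5, Task 6@5, Task 7@1: s1:6  s2:6  s3:6  s4:5  s5:6  s6:6  s7:2  s8:0 — peak 6 ≤ 6.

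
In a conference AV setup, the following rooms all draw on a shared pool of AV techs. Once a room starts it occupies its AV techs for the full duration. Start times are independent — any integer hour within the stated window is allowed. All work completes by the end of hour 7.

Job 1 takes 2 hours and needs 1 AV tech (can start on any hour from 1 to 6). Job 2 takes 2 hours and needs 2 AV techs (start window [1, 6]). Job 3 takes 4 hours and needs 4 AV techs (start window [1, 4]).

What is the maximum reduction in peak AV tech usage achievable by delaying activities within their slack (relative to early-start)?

3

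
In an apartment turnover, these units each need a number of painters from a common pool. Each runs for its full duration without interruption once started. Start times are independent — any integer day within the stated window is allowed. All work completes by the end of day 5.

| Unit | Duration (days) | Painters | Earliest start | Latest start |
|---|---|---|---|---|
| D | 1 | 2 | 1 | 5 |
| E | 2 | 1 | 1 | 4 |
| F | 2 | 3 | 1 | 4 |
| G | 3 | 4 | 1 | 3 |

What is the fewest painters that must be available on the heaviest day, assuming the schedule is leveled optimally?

Early-start (D@1, E@1, F@1, G@1) gives peak 10: d1:10  d2:8  d3:4  d4:0  d5:0.
Shift E→2, G→3.
Schedule D@1, E@2, F@1, G@3: d1:5  d2:4  d3:5  d4:4  d5:4 — peak 5.
Total painter-days = 22 over 5 days ⇒ peak ≥ ⌈22/5⌉ = 5, so 5 is optimal.

5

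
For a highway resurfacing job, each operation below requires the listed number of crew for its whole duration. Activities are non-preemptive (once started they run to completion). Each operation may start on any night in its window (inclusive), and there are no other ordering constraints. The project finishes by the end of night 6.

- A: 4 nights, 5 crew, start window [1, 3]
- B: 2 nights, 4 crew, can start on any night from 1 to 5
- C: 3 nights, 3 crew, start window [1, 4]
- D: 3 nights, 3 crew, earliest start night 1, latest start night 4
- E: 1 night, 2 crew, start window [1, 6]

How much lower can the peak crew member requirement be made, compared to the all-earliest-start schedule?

8

Early-start peak: n1:17  n2:15  n3:11  n4:5  n5:0  n6:0 ⇒ 17.
Leveled (A@1, B@5, C@1, D@4, E@5): n1:8  n2:8  n3:8  n4:8  n5:9  n6:7 ⇒ 9.
Reduction 17 − 9 = 8.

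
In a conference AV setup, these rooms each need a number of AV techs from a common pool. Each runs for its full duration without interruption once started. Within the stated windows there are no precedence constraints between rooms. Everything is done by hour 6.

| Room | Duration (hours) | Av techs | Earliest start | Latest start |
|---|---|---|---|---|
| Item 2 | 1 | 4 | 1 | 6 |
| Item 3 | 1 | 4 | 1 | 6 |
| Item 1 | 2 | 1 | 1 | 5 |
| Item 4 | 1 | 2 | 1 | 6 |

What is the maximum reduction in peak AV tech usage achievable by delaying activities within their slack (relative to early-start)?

Early-start peak: h1:11  h2:1  h3:0  h4:0  h5:0  h6:0 ⇒ 11.
Leveled (Item 2@1, Item 3@2, Item 1@3, Item 4@3): h1:4  h2:4  h3:3  h4:1  h5:0  h6:0 ⇒ 4.
Reduction 11 − 4 = 7.

7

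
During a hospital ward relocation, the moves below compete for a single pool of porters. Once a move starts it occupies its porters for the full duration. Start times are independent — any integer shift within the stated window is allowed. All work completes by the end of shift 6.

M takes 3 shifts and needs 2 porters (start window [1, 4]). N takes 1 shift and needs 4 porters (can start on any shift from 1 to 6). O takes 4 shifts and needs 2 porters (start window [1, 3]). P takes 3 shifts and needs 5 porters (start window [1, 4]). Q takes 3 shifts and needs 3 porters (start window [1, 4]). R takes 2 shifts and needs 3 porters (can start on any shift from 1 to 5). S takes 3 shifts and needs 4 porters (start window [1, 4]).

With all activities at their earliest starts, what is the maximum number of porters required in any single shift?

Early-start schedule: M@1, N@1, O@1, P@1, Q@1, R@1, S@1.
Load per shift: shift 1: 23, shift 2: 19, shift 3: 16, shift 4: 2, shift 5: 0, shift 6: 0.
Peak is 23.

23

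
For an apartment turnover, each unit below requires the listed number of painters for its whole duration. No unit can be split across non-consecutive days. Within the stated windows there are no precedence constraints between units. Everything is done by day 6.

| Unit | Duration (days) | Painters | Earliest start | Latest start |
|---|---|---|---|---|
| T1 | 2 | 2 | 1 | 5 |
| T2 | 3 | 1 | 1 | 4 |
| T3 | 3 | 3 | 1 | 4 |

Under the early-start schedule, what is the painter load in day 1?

6

At early start, day 1 has: T1, T2, T3.
Demand: 2 + 1 + 3 = 6.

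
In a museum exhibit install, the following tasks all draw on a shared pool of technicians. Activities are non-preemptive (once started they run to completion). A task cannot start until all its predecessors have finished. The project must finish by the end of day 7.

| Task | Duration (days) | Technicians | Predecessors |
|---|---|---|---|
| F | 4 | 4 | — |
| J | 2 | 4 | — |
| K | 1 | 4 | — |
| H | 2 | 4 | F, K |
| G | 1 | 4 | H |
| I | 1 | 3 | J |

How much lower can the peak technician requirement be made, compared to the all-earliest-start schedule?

4

Early-start peak: d1:12  d2:8  d3:7  d4:4  d5:4  d6:4  d7:4 ⇒ 12.
Leveled (F@1, J@1, K@3, H@5, G@7, I@4): d1:8  d2:8  d3:8  d4:7  d5:4  d6:4  d7:4 ⇒ 8.
Reduction 12 − 8 = 4.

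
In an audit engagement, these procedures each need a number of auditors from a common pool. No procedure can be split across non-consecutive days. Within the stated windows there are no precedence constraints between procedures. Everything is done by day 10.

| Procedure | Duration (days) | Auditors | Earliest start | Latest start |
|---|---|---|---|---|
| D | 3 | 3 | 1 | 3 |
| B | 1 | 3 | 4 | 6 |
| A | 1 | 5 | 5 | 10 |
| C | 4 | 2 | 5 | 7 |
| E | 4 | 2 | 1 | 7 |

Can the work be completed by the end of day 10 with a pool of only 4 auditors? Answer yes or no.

no

The minimum achievable peak is 5; 4 < 5, so no feasible schedule stays within the cap.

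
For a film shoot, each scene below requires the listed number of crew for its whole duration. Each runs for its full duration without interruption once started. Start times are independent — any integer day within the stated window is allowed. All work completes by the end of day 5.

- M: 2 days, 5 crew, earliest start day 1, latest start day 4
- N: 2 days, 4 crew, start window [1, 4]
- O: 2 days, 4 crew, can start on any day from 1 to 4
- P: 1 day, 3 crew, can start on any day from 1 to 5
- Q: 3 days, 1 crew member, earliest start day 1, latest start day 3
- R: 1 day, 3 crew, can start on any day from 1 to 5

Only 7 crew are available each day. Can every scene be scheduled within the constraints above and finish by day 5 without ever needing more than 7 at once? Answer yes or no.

no

The minimum achievable peak is 8; 7 < 8, so no feasible schedule stays within the cap.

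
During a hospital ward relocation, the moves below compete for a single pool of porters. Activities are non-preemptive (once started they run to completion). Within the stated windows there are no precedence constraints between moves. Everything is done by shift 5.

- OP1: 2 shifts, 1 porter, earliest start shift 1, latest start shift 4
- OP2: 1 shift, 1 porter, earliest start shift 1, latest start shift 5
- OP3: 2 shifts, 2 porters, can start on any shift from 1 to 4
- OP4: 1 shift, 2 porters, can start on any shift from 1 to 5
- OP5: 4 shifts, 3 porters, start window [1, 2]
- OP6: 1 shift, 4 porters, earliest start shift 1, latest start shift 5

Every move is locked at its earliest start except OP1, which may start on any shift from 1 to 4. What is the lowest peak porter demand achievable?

12

OP1@1: s1:13  s2:6  s3:3  s4:3  s5:0 → peak 13
OP1@2: s1:12  s2:6  s3:4  s4:3  s5:0 → peak 12
OP1@3: s1:12  s2:5  s3:4  s4:4  s5:0 → peak 12
OP1@4: s1:12  s2:5  s3:3  s4:4  s5:1 → peak 12
Best is OP1@2, peak 12.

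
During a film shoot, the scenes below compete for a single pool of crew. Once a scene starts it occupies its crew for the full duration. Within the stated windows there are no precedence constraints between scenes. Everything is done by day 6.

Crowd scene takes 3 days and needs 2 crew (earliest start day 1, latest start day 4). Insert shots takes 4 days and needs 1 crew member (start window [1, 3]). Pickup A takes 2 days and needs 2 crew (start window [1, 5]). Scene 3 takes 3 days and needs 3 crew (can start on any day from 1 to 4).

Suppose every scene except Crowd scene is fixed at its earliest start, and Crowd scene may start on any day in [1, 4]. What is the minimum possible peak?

Crowd scene@1: d1:8  d2:8  d3:6  d4:1  d5:0  d6:0 → peak 8
Crowd scene@2: d1:6  d2:8  d3:6  d4:3  d5:0  d6:0 → peak 8
Crowd scene@3: d1:6  d2:6  d3:6  d4:3  d5:2  d6:0 → peak 6
Crowd scene@4: d1:6  d2:6  d3:4  d4:3  d5:2  d6:2 → peak 6
Best is Crowd scene@3, peak 6.

6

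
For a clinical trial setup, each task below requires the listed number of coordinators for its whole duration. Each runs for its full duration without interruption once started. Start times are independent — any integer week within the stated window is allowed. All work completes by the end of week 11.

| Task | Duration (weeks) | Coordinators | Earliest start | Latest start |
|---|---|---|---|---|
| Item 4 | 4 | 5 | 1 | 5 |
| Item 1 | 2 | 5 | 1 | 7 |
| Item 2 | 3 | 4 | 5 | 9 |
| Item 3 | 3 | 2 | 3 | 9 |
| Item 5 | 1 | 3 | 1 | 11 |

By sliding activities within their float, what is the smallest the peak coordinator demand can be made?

6

Early-start (Item 4@1, Item 1@1, Item 2@5, Item 3@3, Item 5@1) gives peak 13: w1:13  w2:10  w3:7  w4:7  w5:6  w6:4  w7:4  w8:0  w9:0  w10:0  w11:0.
Shift Item 1→5, Item 2→7, Item 3→7, Item 5→10.
Schedule Item 4@1, Item 1@5, Item 2@7, Item 3@7, Item 5@10: w1:5  w2:5  w3:5  w4:5  w5:5  w6:5  w7:6  w8:6  w9:6  w10:3  w11:0 — peak 6.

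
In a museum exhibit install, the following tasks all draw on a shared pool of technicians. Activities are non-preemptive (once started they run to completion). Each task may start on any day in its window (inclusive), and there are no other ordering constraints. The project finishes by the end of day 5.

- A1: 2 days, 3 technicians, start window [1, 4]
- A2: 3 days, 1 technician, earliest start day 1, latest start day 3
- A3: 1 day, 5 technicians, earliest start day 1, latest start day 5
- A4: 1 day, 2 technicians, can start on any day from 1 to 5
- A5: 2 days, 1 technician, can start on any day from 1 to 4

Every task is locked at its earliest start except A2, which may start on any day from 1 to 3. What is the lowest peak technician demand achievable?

11

A2@1: d1:12  d2:5  d3:1  d4:0  d5:0 → peak 12
A2@2: d1:11  d2:5  d3:1  d4:1  d5:0 → peak 11
A2@3: d1:11  d2:4  d3:1  d4:1  d5:1 → peak 11
Best is A2@2, peak 11.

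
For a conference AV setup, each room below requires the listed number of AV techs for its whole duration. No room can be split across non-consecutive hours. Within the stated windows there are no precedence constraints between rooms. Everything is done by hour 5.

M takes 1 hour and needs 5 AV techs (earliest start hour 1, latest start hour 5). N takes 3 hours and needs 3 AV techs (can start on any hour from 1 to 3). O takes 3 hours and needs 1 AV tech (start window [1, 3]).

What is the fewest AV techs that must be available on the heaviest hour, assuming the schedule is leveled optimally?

Early-start (M@1, N@1, O@1) gives peak 9: h1:9  h2:4  h3:4  h4:0  h5:0.
Shift N→2, O→2.
Schedule M@1, N@2, O@2: h1:5  h2:4  h3:4  h4:4  h5:0 — peak 5.

5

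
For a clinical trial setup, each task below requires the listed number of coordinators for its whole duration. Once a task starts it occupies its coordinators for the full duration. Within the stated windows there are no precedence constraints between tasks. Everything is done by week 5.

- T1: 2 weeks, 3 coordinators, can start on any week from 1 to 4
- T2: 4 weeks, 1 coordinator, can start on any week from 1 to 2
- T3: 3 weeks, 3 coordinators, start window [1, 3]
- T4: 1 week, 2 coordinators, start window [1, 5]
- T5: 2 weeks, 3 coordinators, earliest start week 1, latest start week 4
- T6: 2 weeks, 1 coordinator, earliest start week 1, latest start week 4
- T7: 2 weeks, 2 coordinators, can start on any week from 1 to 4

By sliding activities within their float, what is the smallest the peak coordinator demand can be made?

Early-start (T1@1, T2@1, T3@1, T4@1, T5@1, T6@1, T7@1) gives peak 15: w1:15  w2:13  w3:4  w4:1  w5:0.
Shift T4→3, T5→4, T6→3, T7→4.
Schedule T1@1, T2@1, T3@1, T4@3, T5@4, T6@3, T7@4: w1:7  w2:7  w3:7  w4:7  w5:5 — peak 7.
Total coordinator-weeks = 33 over 5 weeks ⇒ peak ≥ ⌈33/5⌉ = 7, so 7 is optimal.

7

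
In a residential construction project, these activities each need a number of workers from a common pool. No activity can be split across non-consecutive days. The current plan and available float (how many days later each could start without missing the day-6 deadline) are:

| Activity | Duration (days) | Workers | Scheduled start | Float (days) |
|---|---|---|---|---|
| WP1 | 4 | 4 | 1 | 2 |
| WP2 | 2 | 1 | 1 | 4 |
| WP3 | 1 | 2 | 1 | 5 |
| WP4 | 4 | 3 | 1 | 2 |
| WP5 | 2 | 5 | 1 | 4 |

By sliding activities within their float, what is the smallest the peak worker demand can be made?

8

Early-start (WP1@1, WP2@1, WP3@1, WP4@1, WP5@1) gives peak 15: d1:15  d2:13  d3:7  d4:7  d5:0  d6:0.
Shift WP4→2, WP5→5.
Schedule WP1@1, WP2@1, WP3@1, WP4@2, WP5@5: d1:7  d2:8  d3:7  d4:7  d5:8  d6:5 — peak 8.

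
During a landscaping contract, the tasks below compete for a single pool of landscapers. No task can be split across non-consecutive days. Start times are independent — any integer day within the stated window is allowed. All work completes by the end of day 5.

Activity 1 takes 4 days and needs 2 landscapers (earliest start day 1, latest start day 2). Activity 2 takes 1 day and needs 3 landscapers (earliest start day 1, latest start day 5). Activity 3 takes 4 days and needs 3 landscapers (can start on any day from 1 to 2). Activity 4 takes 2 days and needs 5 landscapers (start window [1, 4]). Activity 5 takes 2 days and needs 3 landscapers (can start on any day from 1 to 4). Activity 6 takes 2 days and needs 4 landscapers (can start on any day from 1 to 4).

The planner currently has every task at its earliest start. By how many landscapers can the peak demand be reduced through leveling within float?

8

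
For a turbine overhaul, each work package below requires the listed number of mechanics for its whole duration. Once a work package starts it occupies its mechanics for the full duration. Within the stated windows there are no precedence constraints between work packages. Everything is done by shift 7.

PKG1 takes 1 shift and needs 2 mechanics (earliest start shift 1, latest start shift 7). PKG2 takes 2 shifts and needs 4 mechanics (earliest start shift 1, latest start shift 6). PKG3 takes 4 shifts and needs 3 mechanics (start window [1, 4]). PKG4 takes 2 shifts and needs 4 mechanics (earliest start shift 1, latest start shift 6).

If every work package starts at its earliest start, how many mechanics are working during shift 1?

At early start, shift 1 has: PKG1, PKG2, PKG3, PKG4.
Demand: 2 + 4 + 3 + 4 = 13.

13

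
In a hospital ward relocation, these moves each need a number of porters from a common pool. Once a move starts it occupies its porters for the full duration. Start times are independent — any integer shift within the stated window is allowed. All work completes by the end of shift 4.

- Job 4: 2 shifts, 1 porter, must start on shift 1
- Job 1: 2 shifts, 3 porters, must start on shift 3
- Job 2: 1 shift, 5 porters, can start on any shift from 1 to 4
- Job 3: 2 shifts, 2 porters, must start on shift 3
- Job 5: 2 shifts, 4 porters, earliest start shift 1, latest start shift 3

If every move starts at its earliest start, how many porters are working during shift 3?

At early start, shift 3 has: Job 1, Job 3.
Demand: 3 + 2 = 5.

5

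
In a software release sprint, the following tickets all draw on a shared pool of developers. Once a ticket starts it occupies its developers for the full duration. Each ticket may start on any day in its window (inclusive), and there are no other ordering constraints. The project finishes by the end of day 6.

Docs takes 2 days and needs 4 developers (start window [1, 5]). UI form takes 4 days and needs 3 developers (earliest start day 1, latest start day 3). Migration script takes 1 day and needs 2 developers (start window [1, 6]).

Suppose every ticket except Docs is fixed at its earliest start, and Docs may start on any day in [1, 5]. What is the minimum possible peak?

Docs@1: d1:9  d2:7  d3:3  d4:3  d5:0  d6:0 → peak 9
Docs@2: d1:5  d2:7  d3:7  d4:3  d5:0  d6:0 → peak 7
Docs@3: d1:5  d2:3  d3:7  d4:7  d5:0  d6:0 → peak 7
Docs@4: d1:5  d2:3  d3:3  d4:7  d5:4  d6:0 → peak 7
Docs@5: d1:5  d2:3  d3:3  d4:3  d5:4  d6:4 → peak 5
Best is Docs@5, peak 5.

5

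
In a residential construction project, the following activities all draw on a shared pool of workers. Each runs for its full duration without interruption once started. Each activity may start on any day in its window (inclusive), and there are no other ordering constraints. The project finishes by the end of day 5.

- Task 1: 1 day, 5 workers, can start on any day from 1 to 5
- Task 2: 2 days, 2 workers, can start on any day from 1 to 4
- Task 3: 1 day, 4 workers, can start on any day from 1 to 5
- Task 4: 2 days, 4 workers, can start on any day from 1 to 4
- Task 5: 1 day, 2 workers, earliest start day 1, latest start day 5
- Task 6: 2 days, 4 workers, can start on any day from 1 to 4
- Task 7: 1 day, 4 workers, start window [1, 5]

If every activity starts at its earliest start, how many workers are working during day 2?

10

At early start, day 2 has: Task 2, Task 4, Task 6.
Demand: 2 + 4 + 4 = 10.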